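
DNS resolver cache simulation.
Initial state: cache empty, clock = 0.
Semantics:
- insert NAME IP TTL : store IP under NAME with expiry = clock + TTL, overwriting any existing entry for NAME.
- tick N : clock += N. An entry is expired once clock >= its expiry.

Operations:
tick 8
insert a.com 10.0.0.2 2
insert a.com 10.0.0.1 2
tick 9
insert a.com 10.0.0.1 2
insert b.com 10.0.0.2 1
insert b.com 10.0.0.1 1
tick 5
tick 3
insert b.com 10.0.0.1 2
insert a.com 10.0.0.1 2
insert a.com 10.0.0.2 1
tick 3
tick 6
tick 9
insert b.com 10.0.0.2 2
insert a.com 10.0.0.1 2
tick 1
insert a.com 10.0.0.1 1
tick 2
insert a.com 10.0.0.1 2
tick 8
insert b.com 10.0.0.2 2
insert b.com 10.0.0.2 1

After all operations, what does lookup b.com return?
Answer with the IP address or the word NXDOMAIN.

Answer: 10.0.0.2

Derivation:
Op 1: tick 8 -> clock=8.
Op 2: insert a.com -> 10.0.0.2 (expiry=8+2=10). clock=8
Op 3: insert a.com -> 10.0.0.1 (expiry=8+2=10). clock=8
Op 4: tick 9 -> clock=17. purged={a.com}
Op 5: insert a.com -> 10.0.0.1 (expiry=17+2=19). clock=17
Op 6: insert b.com -> 10.0.0.2 (expiry=17+1=18). clock=17
Op 7: insert b.com -> 10.0.0.1 (expiry=17+1=18). clock=17
Op 8: tick 5 -> clock=22. purged={a.com,b.com}
Op 9: tick 3 -> clock=25.
Op 10: insert b.com -> 10.0.0.1 (expiry=25+2=27). clock=25
Op 11: insert a.com -> 10.0.0.1 (expiry=25+2=27). clock=25
Op 12: insert a.com -> 10.0.0.2 (expiry=25+1=26). clock=25
Op 13: tick 3 -> clock=28. purged={a.com,b.com}
Op 14: tick 6 -> clock=34.
Op 15: tick 9 -> clock=43.
Op 16: insert b.com -> 10.0.0.2 (expiry=43+2=45). clock=43
Op 17: insert a.com -> 10.0.0.1 (expiry=43+2=45). clock=43
Op 18: tick 1 -> clock=44.
Op 19: insert a.com -> 10.0.0.1 (expiry=44+1=45). clock=44
Op 20: tick 2 -> clock=46. purged={a.com,b.com}
Op 21: insert a.com -> 10.0.0.1 (expiry=46+2=48). clock=46
Op 22: tick 8 -> clock=54. purged={a.com}
Op 23: insert b.com -> 10.0.0.2 (expiry=54+2=56). clock=54
Op 24: insert b.com -> 10.0.0.2 (expiry=54+1=55). clock=54
lookup b.com: present, ip=10.0.0.2 expiry=55 > clock=54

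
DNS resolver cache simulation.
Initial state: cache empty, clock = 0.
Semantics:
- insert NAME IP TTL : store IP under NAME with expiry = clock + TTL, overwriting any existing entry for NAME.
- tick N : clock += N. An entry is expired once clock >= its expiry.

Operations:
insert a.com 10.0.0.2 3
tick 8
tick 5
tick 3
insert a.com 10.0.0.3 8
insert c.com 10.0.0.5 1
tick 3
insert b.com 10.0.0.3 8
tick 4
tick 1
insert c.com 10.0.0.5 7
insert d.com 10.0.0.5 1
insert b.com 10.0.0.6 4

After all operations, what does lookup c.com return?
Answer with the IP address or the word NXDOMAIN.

Answer: 10.0.0.5

Derivation:
Op 1: insert a.com -> 10.0.0.2 (expiry=0+3=3). clock=0
Op 2: tick 8 -> clock=8. purged={a.com}
Op 3: tick 5 -> clock=13.
Op 4: tick 3 -> clock=16.
Op 5: insert a.com -> 10.0.0.3 (expiry=16+8=24). clock=16
Op 6: insert c.com -> 10.0.0.5 (expiry=16+1=17). clock=16
Op 7: tick 3 -> clock=19. purged={c.com}
Op 8: insert b.com -> 10.0.0.3 (expiry=19+8=27). clock=19
Op 9: tick 4 -> clock=23.
Op 10: tick 1 -> clock=24. purged={a.com}
Op 11: insert c.com -> 10.0.0.5 (expiry=24+7=31). clock=24
Op 12: insert d.com -> 10.0.0.5 (expiry=24+1=25). clock=24
Op 13: insert b.com -> 10.0.0.6 (expiry=24+4=28). clock=24
lookup c.com: present, ip=10.0.0.5 expiry=31 > clock=24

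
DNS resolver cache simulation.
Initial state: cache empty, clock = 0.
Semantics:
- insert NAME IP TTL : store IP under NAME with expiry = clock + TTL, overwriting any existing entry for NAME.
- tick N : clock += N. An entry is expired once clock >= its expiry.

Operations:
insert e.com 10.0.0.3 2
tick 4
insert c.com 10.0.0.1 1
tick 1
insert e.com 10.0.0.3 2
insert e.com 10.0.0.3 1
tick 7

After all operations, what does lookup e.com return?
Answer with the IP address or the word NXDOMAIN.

Answer: NXDOMAIN

Derivation:
Op 1: insert e.com -> 10.0.0.3 (expiry=0+2=2). clock=0
Op 2: tick 4 -> clock=4. purged={e.com}
Op 3: insert c.com -> 10.0.0.1 (expiry=4+1=5). clock=4
Op 4: tick 1 -> clock=5. purged={c.com}
Op 5: insert e.com -> 10.0.0.3 (expiry=5+2=7). clock=5
Op 6: insert e.com -> 10.0.0.3 (expiry=5+1=6). clock=5
Op 7: tick 7 -> clock=12. purged={e.com}
lookup e.com: not in cache (expired or never inserted)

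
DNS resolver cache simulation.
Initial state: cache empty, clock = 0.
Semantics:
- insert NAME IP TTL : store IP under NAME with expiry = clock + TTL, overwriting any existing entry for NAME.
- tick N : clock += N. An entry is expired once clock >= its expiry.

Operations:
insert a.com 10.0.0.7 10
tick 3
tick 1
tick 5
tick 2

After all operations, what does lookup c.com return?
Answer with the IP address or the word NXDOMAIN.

Answer: NXDOMAIN

Derivation:
Op 1: insert a.com -> 10.0.0.7 (expiry=0+10=10). clock=0
Op 2: tick 3 -> clock=3.
Op 3: tick 1 -> clock=4.
Op 4: tick 5 -> clock=9.
Op 5: tick 2 -> clock=11. purged={a.com}
lookup c.com: not in cache (expired or never inserted)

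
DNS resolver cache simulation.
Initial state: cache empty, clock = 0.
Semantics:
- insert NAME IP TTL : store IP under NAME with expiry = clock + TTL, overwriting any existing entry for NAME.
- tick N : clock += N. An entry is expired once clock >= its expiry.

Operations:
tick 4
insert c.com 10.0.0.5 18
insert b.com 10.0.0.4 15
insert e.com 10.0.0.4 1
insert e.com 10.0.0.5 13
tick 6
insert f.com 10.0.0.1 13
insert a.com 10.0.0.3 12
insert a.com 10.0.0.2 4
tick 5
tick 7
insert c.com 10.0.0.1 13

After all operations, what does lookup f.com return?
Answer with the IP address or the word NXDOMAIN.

Answer: 10.0.0.1

Derivation:
Op 1: tick 4 -> clock=4.
Op 2: insert c.com -> 10.0.0.5 (expiry=4+18=22). clock=4
Op 3: insert b.com -> 10.0.0.4 (expiry=4+15=19). clock=4
Op 4: insert e.com -> 10.0.0.4 (expiry=4+1=5). clock=4
Op 5: insert e.com -> 10.0.0.5 (expiry=4+13=17). clock=4
Op 6: tick 6 -> clock=10.
Op 7: insert f.com -> 10.0.0.1 (expiry=10+13=23). clock=10
Op 8: insert a.com -> 10.0.0.3 (expiry=10+12=22). clock=10
Op 9: insert a.com -> 10.0.0.2 (expiry=10+4=14). clock=10
Op 10: tick 5 -> clock=15. purged={a.com}
Op 11: tick 7 -> clock=22. purged={b.com,c.com,e.com}
Op 12: insert c.com -> 10.0.0.1 (expiry=22+13=35). clock=22
lookup f.com: present, ip=10.0.0.1 expiry=23 > clock=22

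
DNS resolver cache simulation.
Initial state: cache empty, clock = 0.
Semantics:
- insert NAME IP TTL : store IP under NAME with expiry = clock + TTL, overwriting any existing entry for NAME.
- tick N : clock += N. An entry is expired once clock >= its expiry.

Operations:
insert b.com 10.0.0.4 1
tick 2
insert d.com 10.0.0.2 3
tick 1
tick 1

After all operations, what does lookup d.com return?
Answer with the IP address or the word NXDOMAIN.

Answer: 10.0.0.2

Derivation:
Op 1: insert b.com -> 10.0.0.4 (expiry=0+1=1). clock=0
Op 2: tick 2 -> clock=2. purged={b.com}
Op 3: insert d.com -> 10.0.0.2 (expiry=2+3=5). clock=2
Op 4: tick 1 -> clock=3.
Op 5: tick 1 -> clock=4.
lookup d.com: present, ip=10.0.0.2 expiry=5 > clock=4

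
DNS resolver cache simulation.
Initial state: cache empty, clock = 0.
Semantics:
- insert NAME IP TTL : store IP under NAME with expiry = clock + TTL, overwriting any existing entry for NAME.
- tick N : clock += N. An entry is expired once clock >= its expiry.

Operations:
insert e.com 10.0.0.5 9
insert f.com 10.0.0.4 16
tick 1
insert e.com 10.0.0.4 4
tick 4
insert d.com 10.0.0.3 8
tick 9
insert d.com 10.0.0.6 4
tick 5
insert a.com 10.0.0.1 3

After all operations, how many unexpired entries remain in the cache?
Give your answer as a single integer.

Answer: 1

Derivation:
Op 1: insert e.com -> 10.0.0.5 (expiry=0+9=9). clock=0
Op 2: insert f.com -> 10.0.0.4 (expiry=0+16=16). clock=0
Op 3: tick 1 -> clock=1.
Op 4: insert e.com -> 10.0.0.4 (expiry=1+4=5). clock=1
Op 5: tick 4 -> clock=5. purged={e.com}
Op 6: insert d.com -> 10.0.0.3 (expiry=5+8=13). clock=5
Op 7: tick 9 -> clock=14. purged={d.com}
Op 8: insert d.com -> 10.0.0.6 (expiry=14+4=18). clock=14
Op 9: tick 5 -> clock=19. purged={d.com,f.com}
Op 10: insert a.com -> 10.0.0.1 (expiry=19+3=22). clock=19
Final cache (unexpired): {a.com} -> size=1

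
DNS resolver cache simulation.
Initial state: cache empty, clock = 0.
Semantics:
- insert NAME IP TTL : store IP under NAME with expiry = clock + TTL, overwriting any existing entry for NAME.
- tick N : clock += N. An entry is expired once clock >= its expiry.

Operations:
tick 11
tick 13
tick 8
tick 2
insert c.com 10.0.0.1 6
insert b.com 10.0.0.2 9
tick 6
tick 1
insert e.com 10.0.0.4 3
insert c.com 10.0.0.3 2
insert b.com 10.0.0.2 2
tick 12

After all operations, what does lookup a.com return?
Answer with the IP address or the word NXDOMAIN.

Op 1: tick 11 -> clock=11.
Op 2: tick 13 -> clock=24.
Op 3: tick 8 -> clock=32.
Op 4: tick 2 -> clock=34.
Op 5: insert c.com -> 10.0.0.1 (expiry=34+6=40). clock=34
Op 6: insert b.com -> 10.0.0.2 (expiry=34+9=43). clock=34
Op 7: tick 6 -> clock=40. purged={c.com}
Op 8: tick 1 -> clock=41.
Op 9: insert e.com -> 10.0.0.4 (expiry=41+3=44). clock=41
Op 10: insert c.com -> 10.0.0.3 (expiry=41+2=43). clock=41
Op 11: insert b.com -> 10.0.0.2 (expiry=41+2=43). clock=41
Op 12: tick 12 -> clock=53. purged={b.com,c.com,e.com}
lookup a.com: not in cache (expired or never inserted)

Answer: NXDOMAIN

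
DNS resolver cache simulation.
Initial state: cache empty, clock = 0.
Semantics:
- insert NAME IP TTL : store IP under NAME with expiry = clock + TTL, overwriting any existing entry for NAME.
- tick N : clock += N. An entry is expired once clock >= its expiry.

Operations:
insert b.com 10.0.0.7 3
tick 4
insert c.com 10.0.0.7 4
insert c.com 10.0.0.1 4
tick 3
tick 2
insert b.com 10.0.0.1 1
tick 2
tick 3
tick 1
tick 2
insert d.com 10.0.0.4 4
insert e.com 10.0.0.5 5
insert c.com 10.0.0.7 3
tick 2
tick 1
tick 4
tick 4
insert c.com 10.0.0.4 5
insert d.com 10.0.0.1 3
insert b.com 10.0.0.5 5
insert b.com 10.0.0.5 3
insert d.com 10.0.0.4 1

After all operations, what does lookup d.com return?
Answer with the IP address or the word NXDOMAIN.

Op 1: insert b.com -> 10.0.0.7 (expiry=0+3=3). clock=0
Op 2: tick 4 -> clock=4. purged={b.com}
Op 3: insert c.com -> 10.0.0.7 (expiry=4+4=8). clock=4
Op 4: insert c.com -> 10.0.0.1 (expiry=4+4=8). clock=4
Op 5: tick 3 -> clock=7.
Op 6: tick 2 -> clock=9. purged={c.com}
Op 7: insert b.com -> 10.0.0.1 (expiry=9+1=10). clock=9
Op 8: tick 2 -> clock=11. purged={b.com}
Op 9: tick 3 -> clock=14.
Op 10: tick 1 -> clock=15.
Op 11: tick 2 -> clock=17.
Op 12: insert d.com -> 10.0.0.4 (expiry=17+4=21). clock=17
Op 13: insert e.com -> 10.0.0.5 (expiry=17+5=22). clock=17
Op 14: insert c.com -> 10.0.0.7 (expiry=17+3=20). clock=17
Op 15: tick 2 -> clock=19.
Op 16: tick 1 -> clock=20. purged={c.com}
Op 17: tick 4 -> clock=24. purged={d.com,e.com}
Op 18: tick 4 -> clock=28.
Op 19: insert c.com -> 10.0.0.4 (expiry=28+5=33). clock=28
Op 20: insert d.com -> 10.0.0.1 (expiry=28+3=31). clock=28
Op 21: insert b.com -> 10.0.0.5 (expiry=28+5=33). clock=28
Op 22: insert b.com -> 10.0.0.5 (expiry=28+3=31). clock=28
Op 23: insert d.com -> 10.0.0.4 (expiry=28+1=29). clock=28
lookup d.com: present, ip=10.0.0.4 expiry=29 > clock=28

Answer: 10.0.0.4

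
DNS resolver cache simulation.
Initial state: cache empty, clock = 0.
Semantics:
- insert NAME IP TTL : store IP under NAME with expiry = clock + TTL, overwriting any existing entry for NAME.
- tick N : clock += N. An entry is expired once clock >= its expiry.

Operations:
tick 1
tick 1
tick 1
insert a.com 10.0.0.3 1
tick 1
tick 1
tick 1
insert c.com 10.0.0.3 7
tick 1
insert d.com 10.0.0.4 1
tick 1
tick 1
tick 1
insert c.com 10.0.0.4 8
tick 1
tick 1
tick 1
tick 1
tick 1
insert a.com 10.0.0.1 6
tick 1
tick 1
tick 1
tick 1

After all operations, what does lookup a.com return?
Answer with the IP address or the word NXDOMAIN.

Op 1: tick 1 -> clock=1.
Op 2: tick 1 -> clock=2.
Op 3: tick 1 -> clock=3.
Op 4: insert a.com -> 10.0.0.3 (expiry=3+1=4). clock=3
Op 5: tick 1 -> clock=4. purged={a.com}
Op 6: tick 1 -> clock=5.
Op 7: tick 1 -> clock=6.
Op 8: insert c.com -> 10.0.0.3 (expiry=6+7=13). clock=6
Op 9: tick 1 -> clock=7.
Op 10: insert d.com -> 10.0.0.4 (expiry=7+1=8). clock=7
Op 11: tick 1 -> clock=8. purged={d.com}
Op 12: tick 1 -> clock=9.
Op 13: tick 1 -> clock=10.
Op 14: insert c.com -> 10.0.0.4 (expiry=10+8=18). clock=10
Op 15: tick 1 -> clock=11.
Op 16: tick 1 -> clock=12.
Op 17: tick 1 -> clock=13.
Op 18: tick 1 -> clock=14.
Op 19: tick 1 -> clock=15.
Op 20: insert a.com -> 10.0.0.1 (expiry=15+6=21). clock=15
Op 21: tick 1 -> clock=16.
Op 22: tick 1 -> clock=17.
Op 23: tick 1 -> clock=18. purged={c.com}
Op 24: tick 1 -> clock=19.
lookup a.com: present, ip=10.0.0.1 expiry=21 > clock=19

Answer: 10.0.0.1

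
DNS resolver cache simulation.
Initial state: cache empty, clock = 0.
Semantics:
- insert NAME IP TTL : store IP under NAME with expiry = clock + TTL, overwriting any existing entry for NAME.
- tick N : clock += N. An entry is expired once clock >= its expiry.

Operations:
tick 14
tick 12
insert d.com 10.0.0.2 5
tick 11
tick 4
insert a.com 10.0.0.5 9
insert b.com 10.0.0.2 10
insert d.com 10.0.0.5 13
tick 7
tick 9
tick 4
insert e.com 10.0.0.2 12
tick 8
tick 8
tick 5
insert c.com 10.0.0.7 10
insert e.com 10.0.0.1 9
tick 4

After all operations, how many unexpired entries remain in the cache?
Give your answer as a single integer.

Answer: 2

Derivation:
Op 1: tick 14 -> clock=14.
Op 2: tick 12 -> clock=26.
Op 3: insert d.com -> 10.0.0.2 (expiry=26+5=31). clock=26
Op 4: tick 11 -> clock=37. purged={d.com}
Op 5: tick 4 -> clock=41.
Op 6: insert a.com -> 10.0.0.5 (expiry=41+9=50). clock=41
Op 7: insert b.com -> 10.0.0.2 (expiry=41+10=51). clock=41
Op 8: insert d.com -> 10.0.0.5 (expiry=41+13=54). clock=41
Op 9: tick 7 -> clock=48.
Op 10: tick 9 -> clock=57. purged={a.com,b.com,d.com}
Op 11: tick 4 -> clock=61.
Op 12: insert e.com -> 10.0.0.2 (expiry=61+12=73). clock=61
Op 13: tick 8 -> clock=69.
Op 14: tick 8 -> clock=77. purged={e.com}
Op 15: tick 5 -> clock=82.
Op 16: insert c.com -> 10.0.0.7 (expiry=82+10=92). clock=82
Op 17: insert e.com -> 10.0.0.1 (expiry=82+9=91). clock=82
Op 18: tick 4 -> clock=86.
Final cache (unexpired): {c.com,e.com} -> size=2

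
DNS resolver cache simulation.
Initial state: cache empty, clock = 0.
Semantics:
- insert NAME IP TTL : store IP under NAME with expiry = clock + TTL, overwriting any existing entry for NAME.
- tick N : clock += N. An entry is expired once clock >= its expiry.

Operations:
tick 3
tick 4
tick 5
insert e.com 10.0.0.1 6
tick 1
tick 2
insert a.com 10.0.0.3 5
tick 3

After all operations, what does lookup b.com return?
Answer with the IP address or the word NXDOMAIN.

Op 1: tick 3 -> clock=3.
Op 2: tick 4 -> clock=7.
Op 3: tick 5 -> clock=12.
Op 4: insert e.com -> 10.0.0.1 (expiry=12+6=18). clock=12
Op 5: tick 1 -> clock=13.
Op 6: tick 2 -> clock=15.
Op 7: insert a.com -> 10.0.0.3 (expiry=15+5=20). clock=15
Op 8: tick 3 -> clock=18. purged={e.com}
lookup b.com: not in cache (expired or never inserted)

Answer: NXDOMAIN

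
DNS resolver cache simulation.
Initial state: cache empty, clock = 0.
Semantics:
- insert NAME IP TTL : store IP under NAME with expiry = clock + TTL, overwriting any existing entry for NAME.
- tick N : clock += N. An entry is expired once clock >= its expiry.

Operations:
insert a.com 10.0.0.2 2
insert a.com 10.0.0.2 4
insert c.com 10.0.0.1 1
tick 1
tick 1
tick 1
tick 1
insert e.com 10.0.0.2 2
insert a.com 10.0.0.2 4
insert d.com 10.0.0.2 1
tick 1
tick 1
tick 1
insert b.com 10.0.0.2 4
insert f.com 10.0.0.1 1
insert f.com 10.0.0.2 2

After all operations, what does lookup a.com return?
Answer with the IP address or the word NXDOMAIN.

Answer: 10.0.0.2

Derivation:
Op 1: insert a.com -> 10.0.0.2 (expiry=0+2=2). clock=0
Op 2: insert a.com -> 10.0.0.2 (expiry=0+4=4). clock=0
Op 3: insert c.com -> 10.0.0.1 (expiry=0+1=1). clock=0
Op 4: tick 1 -> clock=1. purged={c.com}
Op 5: tick 1 -> clock=2.
Op 6: tick 1 -> clock=3.
Op 7: tick 1 -> clock=4. purged={a.com}
Op 8: insert e.com -> 10.0.0.2 (expiry=4+2=6). clock=4
Op 9: insert a.com -> 10.0.0.2 (expiry=4+4=8). clock=4
Op 10: insert d.com -> 10.0.0.2 (expiry=4+1=5). clock=4
Op 11: tick 1 -> clock=5. purged={d.com}
Op 12: tick 1 -> clock=6. purged={e.com}
Op 13: tick 1 -> clock=7.
Op 14: insert b.com -> 10.0.0.2 (expiry=7+4=11). clock=7
Op 15: insert f.com -> 10.0.0.1 (expiry=7+1=8). clock=7
Op 16: insert f.com -> 10.0.0.2 (expiry=7+2=9). clock=7
lookup a.com: present, ip=10.0.0.2 expiry=8 > clock=7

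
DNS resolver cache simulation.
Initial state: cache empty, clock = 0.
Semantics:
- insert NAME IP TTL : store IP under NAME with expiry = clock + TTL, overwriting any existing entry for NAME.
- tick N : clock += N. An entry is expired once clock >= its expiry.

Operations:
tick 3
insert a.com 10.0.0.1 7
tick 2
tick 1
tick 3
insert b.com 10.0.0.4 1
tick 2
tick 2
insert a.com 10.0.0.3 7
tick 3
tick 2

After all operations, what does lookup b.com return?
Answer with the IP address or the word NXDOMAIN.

Answer: NXDOMAIN

Derivation:
Op 1: tick 3 -> clock=3.
Op 2: insert a.com -> 10.0.0.1 (expiry=3+7=10). clock=3
Op 3: tick 2 -> clock=5.
Op 4: tick 1 -> clock=6.
Op 5: tick 3 -> clock=9.
Op 6: insert b.com -> 10.0.0.4 (expiry=9+1=10). clock=9
Op 7: tick 2 -> clock=11. purged={a.com,b.com}
Op 8: tick 2 -> clock=13.
Op 9: insert a.com -> 10.0.0.3 (expiry=13+7=20). clock=13
Op 10: tick 3 -> clock=16.
Op 11: tick 2 -> clock=18.
lookup b.com: not in cache (expired or never inserted)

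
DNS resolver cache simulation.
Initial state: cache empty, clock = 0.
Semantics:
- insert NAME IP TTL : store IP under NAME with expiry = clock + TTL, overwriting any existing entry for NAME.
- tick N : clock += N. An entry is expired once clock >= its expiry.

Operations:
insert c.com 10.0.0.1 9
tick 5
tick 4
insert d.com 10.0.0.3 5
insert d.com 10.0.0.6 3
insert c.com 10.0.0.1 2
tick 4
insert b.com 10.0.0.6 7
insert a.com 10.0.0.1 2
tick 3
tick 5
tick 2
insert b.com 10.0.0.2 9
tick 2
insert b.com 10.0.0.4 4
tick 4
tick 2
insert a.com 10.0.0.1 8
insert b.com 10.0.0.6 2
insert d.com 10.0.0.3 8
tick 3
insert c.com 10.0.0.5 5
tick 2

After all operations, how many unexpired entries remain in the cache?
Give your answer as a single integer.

Answer: 3

Derivation:
Op 1: insert c.com -> 10.0.0.1 (expiry=0+9=9). clock=0
Op 2: tick 5 -> clock=5.
Op 3: tick 4 -> clock=9. purged={c.com}
Op 4: insert d.com -> 10.0.0.3 (expiry=9+5=14). clock=9
Op 5: insert d.com -> 10.0.0.6 (expiry=9+3=12). clock=9
Op 6: insert c.com -> 10.0.0.1 (expiry=9+2=11). clock=9
Op 7: tick 4 -> clock=13. purged={c.com,d.com}
Op 8: insert b.com -> 10.0.0.6 (expiry=13+7=20). clock=13
Op 9: insert a.com -> 10.0.0.1 (expiry=13+2=15). clock=13
Op 10: tick 3 -> clock=16. purged={a.com}
Op 11: tick 5 -> clock=21. purged={b.com}
Op 12: tick 2 -> clock=23.
Op 13: insert b.com -> 10.0.0.2 (expiry=23+9=32). clock=23
Op 14: tick 2 -> clock=25.
Op 15: insert b.com -> 10.0.0.4 (expiry=25+4=29). clock=25
Op 16: tick 4 -> clock=29. purged={b.com}
Op 17: tick 2 -> clock=31.
Op 18: insert a.com -> 10.0.0.1 (expiry=31+8=39). clock=31
Op 19: insert b.com -> 10.0.0.6 (expiry=31+2=33). clock=31
Op 20: insert d.com -> 10.0.0.3 (expiry=31+8=39). clock=31
Op 21: tick 3 -> clock=34. purged={b.com}
Op 22: insert c.com -> 10.0.0.5 (expiry=34+5=39). clock=34
Op 23: tick 2 -> clock=36.
Final cache (unexpired): {a.com,c.com,d.com} -> size=3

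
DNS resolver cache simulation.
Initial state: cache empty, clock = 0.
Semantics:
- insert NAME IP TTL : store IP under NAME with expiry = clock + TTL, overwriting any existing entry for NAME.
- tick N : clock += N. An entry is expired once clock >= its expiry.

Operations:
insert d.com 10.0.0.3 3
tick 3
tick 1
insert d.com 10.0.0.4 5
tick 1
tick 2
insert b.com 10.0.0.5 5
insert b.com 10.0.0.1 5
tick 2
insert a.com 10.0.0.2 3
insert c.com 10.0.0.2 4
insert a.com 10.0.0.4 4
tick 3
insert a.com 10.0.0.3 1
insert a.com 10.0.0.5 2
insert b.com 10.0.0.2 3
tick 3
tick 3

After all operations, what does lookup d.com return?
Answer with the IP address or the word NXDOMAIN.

Op 1: insert d.com -> 10.0.0.3 (expiry=0+3=3). clock=0
Op 2: tick 3 -> clock=3. purged={d.com}
Op 3: tick 1 -> clock=4.
Op 4: insert d.com -> 10.0.0.4 (expiry=4+5=9). clock=4
Op 5: tick 1 -> clock=5.
Op 6: tick 2 -> clock=7.
Op 7: insert b.com -> 10.0.0.5 (expiry=7+5=12). clock=7
Op 8: insert b.com -> 10.0.0.1 (expiry=7+5=12). clock=7
Op 9: tick 2 -> clock=9. purged={d.com}
Op 10: insert a.com -> 10.0.0.2 (expiry=9+3=12). clock=9
Op 11: insert c.com -> 10.0.0.2 (expiry=9+4=13). clock=9
Op 12: insert a.com -> 10.0.0.4 (expiry=9+4=13). clock=9
Op 13: tick 3 -> clock=12. purged={b.com}
Op 14: insert a.com -> 10.0.0.3 (expiry=12+1=13). clock=12
Op 15: insert a.com -> 10.0.0.5 (expiry=12+2=14). clock=12
Op 16: insert b.com -> 10.0.0.2 (expiry=12+3=15). clock=12
Op 17: tick 3 -> clock=15. purged={a.com,b.com,c.com}
Op 18: tick 3 -> clock=18.
lookup d.com: not in cache (expired or never inserted)

Answer: NXDOMAIN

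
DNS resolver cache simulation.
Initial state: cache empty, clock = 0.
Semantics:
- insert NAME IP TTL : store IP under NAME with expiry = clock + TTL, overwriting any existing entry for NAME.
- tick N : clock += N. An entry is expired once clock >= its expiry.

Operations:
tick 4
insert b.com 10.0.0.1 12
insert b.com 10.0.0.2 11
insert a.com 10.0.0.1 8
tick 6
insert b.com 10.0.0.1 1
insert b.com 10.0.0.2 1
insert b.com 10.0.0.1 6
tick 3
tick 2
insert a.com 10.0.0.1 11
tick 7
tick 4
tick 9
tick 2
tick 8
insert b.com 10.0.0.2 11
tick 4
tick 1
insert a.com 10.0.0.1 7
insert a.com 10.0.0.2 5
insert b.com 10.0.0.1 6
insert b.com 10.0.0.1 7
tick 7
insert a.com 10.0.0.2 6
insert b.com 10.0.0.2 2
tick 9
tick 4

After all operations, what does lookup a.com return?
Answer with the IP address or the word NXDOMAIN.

Op 1: tick 4 -> clock=4.
Op 2: insert b.com -> 10.0.0.1 (expiry=4+12=16). clock=4
Op 3: insert b.com -> 10.0.0.2 (expiry=4+11=15). clock=4
Op 4: insert a.com -> 10.0.0.1 (expiry=4+8=12). clock=4
Op 5: tick 6 -> clock=10.
Op 6: insert b.com -> 10.0.0.1 (expiry=10+1=11). clock=10
Op 7: insert b.com -> 10.0.0.2 (expiry=10+1=11). clock=10
Op 8: insert b.com -> 10.0.0.1 (expiry=10+6=16). clock=10
Op 9: tick 3 -> clock=13. purged={a.com}
Op 10: tick 2 -> clock=15.
Op 11: insert a.com -> 10.0.0.1 (expiry=15+11=26). clock=15
Op 12: tick 7 -> clock=22. purged={b.com}
Op 13: tick 4 -> clock=26. purged={a.com}
Op 14: tick 9 -> clock=35.
Op 15: tick 2 -> clock=37.
Op 16: tick 8 -> clock=45.
Op 17: insert b.com -> 10.0.0.2 (expiry=45+11=56). clock=45
Op 18: tick 4 -> clock=49.
Op 19: tick 1 -> clock=50.
Op 20: insert a.com -> 10.0.0.1 (expiry=50+7=57). clock=50
Op 21: insert a.com -> 10.0.0.2 (expiry=50+5=55). clock=50
Op 22: insert b.com -> 10.0.0.1 (expiry=50+6=56). clock=50
Op 23: insert b.com -> 10.0.0.1 (expiry=50+7=57). clock=50
Op 24: tick 7 -> clock=57. purged={a.com,b.com}
Op 25: insert a.com -> 10.0.0.2 (expiry=57+6=63). clock=57
Op 26: insert b.com -> 10.0.0.2 (expiry=57+2=59). clock=57
Op 27: tick 9 -> clock=66. purged={a.com,b.com}
Op 28: tick 4 -> clock=70.
lookup a.com: not in cache (expired or never inserted)

Answer: NXDOMAIN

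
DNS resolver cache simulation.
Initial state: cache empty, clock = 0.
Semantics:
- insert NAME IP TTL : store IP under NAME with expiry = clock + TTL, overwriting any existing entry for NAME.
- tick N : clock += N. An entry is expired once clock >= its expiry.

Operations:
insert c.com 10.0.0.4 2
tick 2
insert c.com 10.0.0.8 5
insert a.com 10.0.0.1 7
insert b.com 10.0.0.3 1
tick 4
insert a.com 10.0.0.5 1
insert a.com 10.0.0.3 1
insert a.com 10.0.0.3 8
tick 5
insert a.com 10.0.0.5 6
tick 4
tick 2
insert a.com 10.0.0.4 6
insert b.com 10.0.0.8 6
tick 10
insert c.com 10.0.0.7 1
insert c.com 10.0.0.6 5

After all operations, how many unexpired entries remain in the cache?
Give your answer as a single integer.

Op 1: insert c.com -> 10.0.0.4 (expiry=0+2=2). clock=0
Op 2: tick 2 -> clock=2. purged={c.com}
Op 3: insert c.com -> 10.0.0.8 (expiry=2+5=7). clock=2
Op 4: insert a.com -> 10.0.0.1 (expiry=2+7=9). clock=2
Op 5: insert b.com -> 10.0.0.3 (expiry=2+1=3). clock=2
Op 6: tick 4 -> clock=6. purged={b.com}
Op 7: insert a.com -> 10.0.0.5 (expiry=6+1=7). clock=6
Op 8: insert a.com -> 10.0.0.3 (expiry=6+1=7). clock=6
Op 9: insert a.com -> 10.0.0.3 (expiry=6+8=14). clock=6
Op 10: tick 5 -> clock=11. purged={c.com}
Op 11: insert a.com -> 10.0.0.5 (expiry=11+6=17). clock=11
Op 12: tick 4 -> clock=15.
Op 13: tick 2 -> clock=17. purged={a.com}
Op 14: insert a.com -> 10.0.0.4 (expiry=17+6=23). clock=17
Op 15: insert b.com -> 10.0.0.8 (expiry=17+6=23). clock=17
Op 16: tick 10 -> clock=27. purged={a.com,b.com}
Op 17: insert c.com -> 10.0.0.7 (expiry=27+1=28). clock=27
Op 18: insert c.com -> 10.0.0.6 (expiry=27+5=32). clock=27
Final cache (unexpired): {c.com} -> size=1

Answer: 1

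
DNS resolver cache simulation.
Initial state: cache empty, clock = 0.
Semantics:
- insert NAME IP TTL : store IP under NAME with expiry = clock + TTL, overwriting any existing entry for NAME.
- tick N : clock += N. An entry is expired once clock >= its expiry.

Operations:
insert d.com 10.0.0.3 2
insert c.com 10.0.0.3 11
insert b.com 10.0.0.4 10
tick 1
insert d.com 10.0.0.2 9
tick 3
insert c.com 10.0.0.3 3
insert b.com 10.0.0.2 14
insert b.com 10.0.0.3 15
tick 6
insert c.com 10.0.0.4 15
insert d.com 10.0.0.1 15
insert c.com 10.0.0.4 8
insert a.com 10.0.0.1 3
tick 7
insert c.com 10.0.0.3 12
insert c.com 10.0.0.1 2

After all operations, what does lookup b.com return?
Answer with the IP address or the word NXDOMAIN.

Answer: 10.0.0.3

Derivation:
Op 1: insert d.com -> 10.0.0.3 (expiry=0+2=2). clock=0
Op 2: insert c.com -> 10.0.0.3 (expiry=0+11=11). clock=0
Op 3: insert b.com -> 10.0.0.4 (expiry=0+10=10). clock=0
Op 4: tick 1 -> clock=1.
Op 5: insert d.com -> 10.0.0.2 (expiry=1+9=10). clock=1
Op 6: tick 3 -> clock=4.
Op 7: insert c.com -> 10.0.0.3 (expiry=4+3=7). clock=4
Op 8: insert b.com -> 10.0.0.2 (expiry=4+14=18). clock=4
Op 9: insert b.com -> 10.0.0.3 (expiry=4+15=19). clock=4
Op 10: tick 6 -> clock=10. purged={c.com,d.com}
Op 11: insert c.com -> 10.0.0.4 (expiry=10+15=25). clock=10
Op 12: insert d.com -> 10.0.0.1 (expiry=10+15=25). clock=10
Op 13: insert c.com -> 10.0.0.4 (expiry=10+8=18). clock=10
Op 14: insert a.com -> 10.0.0.1 (expiry=10+3=13). clock=10
Op 15: tick 7 -> clock=17. purged={a.com}
Op 16: insert c.com -> 10.0.0.3 (expiry=17+12=29). clock=17
Op 17: insert c.com -> 10.0.0.1 (expiry=17+2=19). clock=17
lookup b.com: present, ip=10.0.0.3 expiry=19 > clock=17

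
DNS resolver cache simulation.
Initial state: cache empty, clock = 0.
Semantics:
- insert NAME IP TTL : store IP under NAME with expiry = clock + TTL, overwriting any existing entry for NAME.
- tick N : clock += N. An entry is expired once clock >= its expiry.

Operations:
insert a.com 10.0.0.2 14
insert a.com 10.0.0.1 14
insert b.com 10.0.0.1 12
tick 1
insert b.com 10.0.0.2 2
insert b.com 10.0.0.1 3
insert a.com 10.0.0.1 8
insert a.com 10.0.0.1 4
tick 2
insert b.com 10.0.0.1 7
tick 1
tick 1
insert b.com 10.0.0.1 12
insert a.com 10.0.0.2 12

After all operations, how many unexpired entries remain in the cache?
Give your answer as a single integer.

Op 1: insert a.com -> 10.0.0.2 (expiry=0+14=14). clock=0
Op 2: insert a.com -> 10.0.0.1 (expiry=0+14=14). clock=0
Op 3: insert b.com -> 10.0.0.1 (expiry=0+12=12). clock=0
Op 4: tick 1 -> clock=1.
Op 5: insert b.com -> 10.0.0.2 (expiry=1+2=3). clock=1
Op 6: insert b.com -> 10.0.0.1 (expiry=1+3=4). clock=1
Op 7: insert a.com -> 10.0.0.1 (expiry=1+8=9). clock=1
Op 8: insert a.com -> 10.0.0.1 (expiry=1+4=5). clock=1
Op 9: tick 2 -> clock=3.
Op 10: insert b.com -> 10.0.0.1 (expiry=3+7=10). clock=3
Op 11: tick 1 -> clock=4.
Op 12: tick 1 -> clock=5. purged={a.com}
Op 13: insert b.com -> 10.0.0.1 (expiry=5+12=17). clock=5
Op 14: insert a.com -> 10.0.0.2 (expiry=5+12=17). clock=5
Final cache (unexpired): {a.com,b.com} -> size=2

Answer: 2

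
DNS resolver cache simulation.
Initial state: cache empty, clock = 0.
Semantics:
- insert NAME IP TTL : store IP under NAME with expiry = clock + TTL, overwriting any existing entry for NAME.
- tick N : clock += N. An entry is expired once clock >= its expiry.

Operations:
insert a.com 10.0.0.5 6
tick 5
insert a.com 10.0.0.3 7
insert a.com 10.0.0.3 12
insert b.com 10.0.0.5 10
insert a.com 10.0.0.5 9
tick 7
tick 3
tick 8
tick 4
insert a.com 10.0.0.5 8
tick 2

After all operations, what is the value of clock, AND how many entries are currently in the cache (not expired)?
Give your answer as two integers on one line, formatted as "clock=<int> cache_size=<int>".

Answer: clock=29 cache_size=1

Derivation:
Op 1: insert a.com -> 10.0.0.5 (expiry=0+6=6). clock=0
Op 2: tick 5 -> clock=5.
Op 3: insert a.com -> 10.0.0.3 (expiry=5+7=12). clock=5
Op 4: insert a.com -> 10.0.0.3 (expiry=5+12=17). clock=5
Op 5: insert b.com -> 10.0.0.5 (expiry=5+10=15). clock=5
Op 6: insert a.com -> 10.0.0.5 (expiry=5+9=14). clock=5
Op 7: tick 7 -> clock=12.
Op 8: tick 3 -> clock=15. purged={a.com,b.com}
Op 9: tick 8 -> clock=23.
Op 10: tick 4 -> clock=27.
Op 11: insert a.com -> 10.0.0.5 (expiry=27+8=35). clock=27
Op 12: tick 2 -> clock=29.
Final clock = 29
Final cache (unexpired): {a.com} -> size=1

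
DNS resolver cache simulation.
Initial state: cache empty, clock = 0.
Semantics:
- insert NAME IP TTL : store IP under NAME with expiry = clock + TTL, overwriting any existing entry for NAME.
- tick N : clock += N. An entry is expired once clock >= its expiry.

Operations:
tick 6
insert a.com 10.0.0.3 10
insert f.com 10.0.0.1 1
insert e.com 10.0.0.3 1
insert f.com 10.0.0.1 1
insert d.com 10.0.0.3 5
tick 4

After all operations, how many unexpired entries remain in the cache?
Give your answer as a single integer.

Answer: 2

Derivation:
Op 1: tick 6 -> clock=6.
Op 2: insert a.com -> 10.0.0.3 (expiry=6+10=16). clock=6
Op 3: insert f.com -> 10.0.0.1 (expiry=6+1=7). clock=6
Op 4: insert e.com -> 10.0.0.3 (expiry=6+1=7). clock=6
Op 5: insert f.com -> 10.0.0.1 (expiry=6+1=7). clock=6
Op 6: insert d.com -> 10.0.0.3 (expiry=6+5=11). clock=6
Op 7: tick 4 -> clock=10. purged={e.com,f.com}
Final cache (unexpired): {a.com,d.com} -> size=2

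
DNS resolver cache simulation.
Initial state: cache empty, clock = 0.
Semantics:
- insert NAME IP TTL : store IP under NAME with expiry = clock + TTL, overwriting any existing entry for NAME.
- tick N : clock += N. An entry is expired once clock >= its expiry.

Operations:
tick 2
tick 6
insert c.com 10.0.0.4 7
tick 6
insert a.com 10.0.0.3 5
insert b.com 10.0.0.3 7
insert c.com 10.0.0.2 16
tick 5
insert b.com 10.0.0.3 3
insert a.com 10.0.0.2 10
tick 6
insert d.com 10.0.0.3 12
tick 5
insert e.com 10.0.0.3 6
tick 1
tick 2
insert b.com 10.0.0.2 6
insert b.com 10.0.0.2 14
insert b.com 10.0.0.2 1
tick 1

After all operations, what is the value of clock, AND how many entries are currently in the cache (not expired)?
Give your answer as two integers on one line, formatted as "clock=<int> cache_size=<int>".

Answer: clock=34 cache_size=2

Derivation:
Op 1: tick 2 -> clock=2.
Op 2: tick 6 -> clock=8.
Op 3: insert c.com -> 10.0.0.4 (expiry=8+7=15). clock=8
Op 4: tick 6 -> clock=14.
Op 5: insert a.com -> 10.0.0.3 (expiry=14+5=19). clock=14
Op 6: insert b.com -> 10.0.0.3 (expiry=14+7=21). clock=14
Op 7: insert c.com -> 10.0.0.2 (expiry=14+16=30). clock=14
Op 8: tick 5 -> clock=19. purged={a.com}
Op 9: insert b.com -> 10.0.0.3 (expiry=19+3=22). clock=19
Op 10: insert a.com -> 10.0.0.2 (expiry=19+10=29). clock=19
Op 11: tick 6 -> clock=25. purged={b.com}
Op 12: insert d.com -> 10.0.0.3 (expiry=25+12=37). clock=25
Op 13: tick 5 -> clock=30. purged={a.com,c.com}
Op 14: insert e.com -> 10.0.0.3 (expiry=30+6=36). clock=30
Op 15: tick 1 -> clock=31.
Op 16: tick 2 -> clock=33.
Op 17: insert b.com -> 10.0.0.2 (expiry=33+6=39). clock=33
Op 18: insert b.com -> 10.0.0.2 (expiry=33+14=47). clock=33
Op 19: insert b.com -> 10.0.0.2 (expiry=33+1=34). clock=33
Op 20: tick 1 -> clock=34. purged={b.com}
Final clock = 34
Final cache (unexpired): {d.com,e.com} -> size=2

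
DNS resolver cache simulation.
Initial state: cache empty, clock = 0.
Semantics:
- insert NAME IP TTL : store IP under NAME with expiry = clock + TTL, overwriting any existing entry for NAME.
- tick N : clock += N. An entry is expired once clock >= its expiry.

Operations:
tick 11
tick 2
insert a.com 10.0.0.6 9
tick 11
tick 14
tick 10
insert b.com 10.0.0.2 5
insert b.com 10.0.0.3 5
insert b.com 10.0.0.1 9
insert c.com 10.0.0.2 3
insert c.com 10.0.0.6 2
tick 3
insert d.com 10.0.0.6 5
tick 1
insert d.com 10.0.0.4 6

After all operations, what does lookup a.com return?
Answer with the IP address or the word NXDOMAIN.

Answer: NXDOMAIN

Derivation:
Op 1: tick 11 -> clock=11.
Op 2: tick 2 -> clock=13.
Op 3: insert a.com -> 10.0.0.6 (expiry=13+9=22). clock=13
Op 4: tick 11 -> clock=24. purged={a.com}
Op 5: tick 14 -> clock=38.
Op 6: tick 10 -> clock=48.
Op 7: insert b.com -> 10.0.0.2 (expiry=48+5=53). clock=48
Op 8: insert b.com -> 10.0.0.3 (expiry=48+5=53). clock=48
Op 9: insert b.com -> 10.0.0.1 (expiry=48+9=57). clock=48
Op 10: insert c.com -> 10.0.0.2 (expiry=48+3=51). clock=48
Op 11: insert c.com -> 10.0.0.6 (expiry=48+2=50). clock=48
Op 12: tick 3 -> clock=51. purged={c.com}
Op 13: insert d.com -> 10.0.0.6 (expiry=51+5=56). clock=51
Op 14: tick 1 -> clock=52.
Op 15: insert d.com -> 10.0.0.4 (expiry=52+6=58). clock=52
lookup a.com: not in cache (expired or never inserted)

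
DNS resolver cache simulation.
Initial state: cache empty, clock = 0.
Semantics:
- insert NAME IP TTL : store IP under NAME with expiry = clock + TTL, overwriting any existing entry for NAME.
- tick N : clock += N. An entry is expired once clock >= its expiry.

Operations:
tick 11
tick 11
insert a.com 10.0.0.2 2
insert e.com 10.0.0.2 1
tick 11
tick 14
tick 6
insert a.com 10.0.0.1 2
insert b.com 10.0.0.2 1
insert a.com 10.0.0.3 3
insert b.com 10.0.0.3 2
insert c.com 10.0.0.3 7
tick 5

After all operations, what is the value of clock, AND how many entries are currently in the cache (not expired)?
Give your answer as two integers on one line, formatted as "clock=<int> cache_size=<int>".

Op 1: tick 11 -> clock=11.
Op 2: tick 11 -> clock=22.
Op 3: insert a.com -> 10.0.0.2 (expiry=22+2=24). clock=22
Op 4: insert e.com -> 10.0.0.2 (expiry=22+1=23). clock=22
Op 5: tick 11 -> clock=33. purged={a.com,e.com}
Op 6: tick 14 -> clock=47.
Op 7: tick 6 -> clock=53.
Op 8: insert a.com -> 10.0.0.1 (expiry=53+2=55). clock=53
Op 9: insert b.com -> 10.0.0.2 (expiry=53+1=54). clock=53
Op 10: insert a.com -> 10.0.0.3 (expiry=53+3=56). clock=53
Op 11: insert b.com -> 10.0.0.3 (expiry=53+2=55). clock=53
Op 12: insert c.com -> 10.0.0.3 (expiry=53+7=60). clock=53
Op 13: tick 5 -> clock=58. purged={a.com,b.com}
Final clock = 58
Final cache (unexpired): {c.com} -> size=1

Answer: clock=58 cache_size=1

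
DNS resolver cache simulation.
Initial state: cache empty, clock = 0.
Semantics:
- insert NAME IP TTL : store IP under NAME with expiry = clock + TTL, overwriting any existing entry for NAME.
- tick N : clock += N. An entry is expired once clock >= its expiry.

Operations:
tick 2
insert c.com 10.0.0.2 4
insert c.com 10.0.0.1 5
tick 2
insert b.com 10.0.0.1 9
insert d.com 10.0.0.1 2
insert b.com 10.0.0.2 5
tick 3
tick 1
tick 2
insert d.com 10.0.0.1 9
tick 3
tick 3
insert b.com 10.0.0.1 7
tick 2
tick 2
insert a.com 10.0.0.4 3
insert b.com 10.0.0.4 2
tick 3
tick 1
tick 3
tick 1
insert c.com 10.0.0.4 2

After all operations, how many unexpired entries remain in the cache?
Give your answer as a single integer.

Answer: 1

Derivation:
Op 1: tick 2 -> clock=2.
Op 2: insert c.com -> 10.0.0.2 (expiry=2+4=6). clock=2
Op 3: insert c.com -> 10.0.0.1 (expiry=2+5=7). clock=2
Op 4: tick 2 -> clock=4.
Op 5: insert b.com -> 10.0.0.1 (expiry=4+9=13). clock=4
Op 6: insert d.com -> 10.0.0.1 (expiry=4+2=6). clock=4
Op 7: insert b.com -> 10.0.0.2 (expiry=4+5=9). clock=4
Op 8: tick 3 -> clock=7. purged={c.com,d.com}
Op 9: tick 1 -> clock=8.
Op 10: tick 2 -> clock=10. purged={b.com}
Op 11: insert d.com -> 10.0.0.1 (expiry=10+9=19). clock=10
Op 12: tick 3 -> clock=13.
Op 13: tick 3 -> clock=16.
Op 14: insert b.com -> 10.0.0.1 (expiry=16+7=23). clock=16
Op 15: tick 2 -> clock=18.
Op 16: tick 2 -> clock=20. purged={d.com}
Op 17: insert a.com -> 10.0.0.4 (expiry=20+3=23). clock=20
Op 18: insert b.com -> 10.0.0.4 (expiry=20+2=22). clock=20
Op 19: tick 3 -> clock=23. purged={a.com,b.com}
Op 20: tick 1 -> clock=24.
Op 21: tick 3 -> clock=27.
Op 22: tick 1 -> clock=28.
Op 23: insert c.com -> 10.0.0.4 (expiry=28+2=30). clock=28
Final cache (unexpired): {c.com} -> size=1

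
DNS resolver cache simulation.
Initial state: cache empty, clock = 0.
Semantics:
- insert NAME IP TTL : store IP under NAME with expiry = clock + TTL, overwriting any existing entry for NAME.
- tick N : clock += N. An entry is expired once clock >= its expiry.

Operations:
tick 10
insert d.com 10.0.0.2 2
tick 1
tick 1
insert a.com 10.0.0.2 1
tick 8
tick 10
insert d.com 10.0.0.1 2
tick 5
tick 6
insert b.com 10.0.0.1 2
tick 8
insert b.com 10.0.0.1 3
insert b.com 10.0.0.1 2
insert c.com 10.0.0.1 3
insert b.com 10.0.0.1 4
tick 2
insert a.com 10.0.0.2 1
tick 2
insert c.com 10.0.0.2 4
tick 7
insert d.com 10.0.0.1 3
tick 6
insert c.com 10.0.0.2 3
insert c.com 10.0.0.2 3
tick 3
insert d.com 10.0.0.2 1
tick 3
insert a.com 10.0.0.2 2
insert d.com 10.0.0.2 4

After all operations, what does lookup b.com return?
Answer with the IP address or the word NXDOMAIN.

Op 1: tick 10 -> clock=10.
Op 2: insert d.com -> 10.0.0.2 (expiry=10+2=12). clock=10
Op 3: tick 1 -> clock=11.
Op 4: tick 1 -> clock=12. purged={d.com}
Op 5: insert a.com -> 10.0.0.2 (expiry=12+1=13). clock=12
Op 6: tick 8 -> clock=20. purged={a.com}
Op 7: tick 10 -> clock=30.
Op 8: insert d.com -> 10.0.0.1 (expiry=30+2=32). clock=30
Op 9: tick 5 -> clock=35. purged={d.com}
Op 10: tick 6 -> clock=41.
Op 11: insert b.com -> 10.0.0.1 (expiry=41+2=43). clock=41
Op 12: tick 8 -> clock=49. purged={b.com}
Op 13: insert b.com -> 10.0.0.1 (expiry=49+3=52). clock=49
Op 14: insert b.com -> 10.0.0.1 (expiry=49+2=51). clock=49
Op 15: insert c.com -> 10.0.0.1 (expiry=49+3=52). clock=49
Op 16: insert b.com -> 10.0.0.1 (expiry=49+4=53). clock=49
Op 17: tick 2 -> clock=51.
Op 18: insert a.com -> 10.0.0.2 (expiry=51+1=52). clock=51
Op 19: tick 2 -> clock=53. purged={a.com,b.com,c.com}
Op 20: insert c.com -> 10.0.0.2 (expiry=53+4=57). clock=53
Op 21: tick 7 -> clock=60. purged={c.com}
Op 22: insert d.com -> 10.0.0.1 (expiry=60+3=63). clock=60
Op 23: tick 6 -> clock=66. purged={d.com}
Op 24: insert c.com -> 10.0.0.2 (expiry=66+3=69). clock=66
Op 25: insert c.com -> 10.0.0.2 (expiry=66+3=69). clock=66
Op 26: tick 3 -> clock=69. purged={c.com}
Op 27: insert d.com -> 10.0.0.2 (expiry=69+1=70). clock=69
Op 28: tick 3 -> clock=72. purged={d.com}
Op 29: insert a.com -> 10.0.0.2 (expiry=72+2=74). clock=72
Op 30: insert d.com -> 10.0.0.2 (expiry=72+4=76). clock=72
lookup b.com: not in cache (expired or never inserted)

Answer: NXDOMAIN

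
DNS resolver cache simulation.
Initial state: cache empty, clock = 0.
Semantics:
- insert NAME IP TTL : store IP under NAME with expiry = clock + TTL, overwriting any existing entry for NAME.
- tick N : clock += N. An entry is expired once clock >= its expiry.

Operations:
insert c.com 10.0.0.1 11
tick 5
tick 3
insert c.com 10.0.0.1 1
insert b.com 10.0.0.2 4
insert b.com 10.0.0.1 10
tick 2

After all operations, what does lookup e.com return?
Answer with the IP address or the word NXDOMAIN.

Op 1: insert c.com -> 10.0.0.1 (expiry=0+11=11). clock=0
Op 2: tick 5 -> clock=5.
Op 3: tick 3 -> clock=8.
Op 4: insert c.com -> 10.0.0.1 (expiry=8+1=9). clock=8
Op 5: insert b.com -> 10.0.0.2 (expiry=8+4=12). clock=8
Op 6: insert b.com -> 10.0.0.1 (expiry=8+10=18). clock=8
Op 7: tick 2 -> clock=10. purged={c.com}
lookup e.com: not in cache (expired or never inserted)

Answer: NXDOMAIN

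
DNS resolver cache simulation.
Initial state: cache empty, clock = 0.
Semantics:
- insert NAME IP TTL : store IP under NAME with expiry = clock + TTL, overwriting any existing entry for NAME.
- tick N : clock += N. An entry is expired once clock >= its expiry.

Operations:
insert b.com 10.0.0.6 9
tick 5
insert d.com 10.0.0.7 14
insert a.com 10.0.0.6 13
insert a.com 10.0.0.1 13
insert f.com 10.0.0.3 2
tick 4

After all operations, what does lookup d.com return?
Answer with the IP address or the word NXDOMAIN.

Op 1: insert b.com -> 10.0.0.6 (expiry=0+9=9). clock=0
Op 2: tick 5 -> clock=5.
Op 3: insert d.com -> 10.0.0.7 (expiry=5+14=19). clock=5
Op 4: insert a.com -> 10.0.0.6 (expiry=5+13=18). clock=5
Op 5: insert a.com -> 10.0.0.1 (expiry=5+13=18). clock=5
Op 6: insert f.com -> 10.0.0.3 (expiry=5+2=7). clock=5
Op 7: tick 4 -> clock=9. purged={b.com,f.com}
lookup d.com: present, ip=10.0.0.7 expiry=19 > clock=9

Answer: 10.0.0.7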